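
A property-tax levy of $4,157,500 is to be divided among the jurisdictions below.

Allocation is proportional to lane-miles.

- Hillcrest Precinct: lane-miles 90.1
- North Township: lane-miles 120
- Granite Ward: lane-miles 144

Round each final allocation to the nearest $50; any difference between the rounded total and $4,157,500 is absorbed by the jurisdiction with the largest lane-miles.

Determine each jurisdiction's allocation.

Lane-miles total: 354.1.
Proportional shares: Hillcrest Precinct 90.1/354.1 × $4,157,500 = 1,057,867.13; North Township 120/354.1 × $4,157,500 = 1,408,924.03; Granite Ward 144/354.1 × $4,157,500 = 1,690,708.84.
After rounding ($50): Hillcrest Precinct $1,057,850; North Township $1,408,900; Granite Ward $1,690,700. Sum = $4,157,450.
Difference $4,157,500 − $4,157,450 = +$50 applied to largest lane-miles (Granite Ward): Granite Ward becomes $1,690,750.

Hillcrest Precinct: $1,057,850 · North Township: $1,408,900 · Granite Ward: $1,690,750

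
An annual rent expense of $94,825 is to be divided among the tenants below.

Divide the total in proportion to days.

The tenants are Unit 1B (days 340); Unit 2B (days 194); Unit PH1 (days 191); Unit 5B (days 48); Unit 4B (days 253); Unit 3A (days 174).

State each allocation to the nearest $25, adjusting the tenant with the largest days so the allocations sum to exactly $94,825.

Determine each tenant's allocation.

Unit 1B: $26,850 · Unit 2B: $15,325 · Unit PH1: $15,100 · Unit 5B: $3,800 · Unit 4B: $20,000 · Unit 3A: $13,750

Days total: 1,200.
Pro-rata amounts: Unit 1B 340/1,200 × $94,825 = 26,867.08; Unit 2B 194/1,200 × $94,825 = 15,330.04; Unit PH1 191/1,200 × $94,825 = 15,092.98; Unit 5B 48/1,200 × $94,825 = 3,793.00; Unit 4B 253/1,200 × $94,825 = 19,992.27; Unit 3A 174/1,200 × $94,825 = 13,749.62.
After rounding ($25): Unit 1B $26,875; Unit 2B $15,325; Unit PH1 $15,100; Unit 5B $3,800; Unit 4B $20,000; Unit 3A $13,750. Sum = $94,850.
Difference $94,825 − $94,850 = −$25 applied to largest days (Unit 1B): Unit 1B becomes $26,850.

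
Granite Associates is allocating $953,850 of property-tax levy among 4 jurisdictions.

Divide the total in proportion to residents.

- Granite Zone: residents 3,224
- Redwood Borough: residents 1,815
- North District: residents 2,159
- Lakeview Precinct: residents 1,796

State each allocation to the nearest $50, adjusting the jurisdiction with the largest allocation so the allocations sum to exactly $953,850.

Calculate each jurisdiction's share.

Granite Zone: $341,950 · Redwood Borough: $192,500 · North District: $228,950 · Lakeview Precinct: $190,450

Total residents = 8,994.
Proportional shares: Granite Zone 3,224/8,994 × $953,850 = 341,918.21; Redwood Borough 1,815/8,994 × $953,850 = 192,488.08; North District 2,159/8,994 × $953,850 = 228,970.66; Lakeview Precinct 1,796/8,994 × $953,850 = 190,473.05.
After rounding ($50): Granite Zone $341,900; Redwood Borough $192,500; North District $228,950; Lakeview Precinct $190,450. Sum = $953,800.
Difference $953,850 − $953,800 = +$50 applied to largest allocation (Granite Zone): Granite Zone becomes $341,950.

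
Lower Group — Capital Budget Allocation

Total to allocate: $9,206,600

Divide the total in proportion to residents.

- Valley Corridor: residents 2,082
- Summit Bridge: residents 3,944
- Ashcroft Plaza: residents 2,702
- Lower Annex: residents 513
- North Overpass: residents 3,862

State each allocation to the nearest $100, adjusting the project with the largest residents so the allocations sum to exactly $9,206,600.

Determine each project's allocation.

Sum of residents: 13,103.
Pro-rata amounts: Valley Corridor 2,082/13,103 × $9,206,600 = 1,462,881.87; Summit Bridge 3,944/13,103 × $9,206,600 = 2,771,184.49; Ashcroft Plaza 2,702/13,103 × $9,206,600 = 1,898,514.32; Lower Annex 513/13,103 × $9,206,600 = 360,450.72; North Overpass 3,862/13,103 × $9,206,600 = 2,713,568.59.
At nearest $100: Valley Corridor $1,462,900; Summit Bridge $2,771,200; Ashcroft Plaza $1,898,500; Lower Annex $360,500; North Overpass $2,713,600. Sum = $9,206,700.
Difference $9,206,600 − $9,206,700 = −$100 applied to largest residents (Summit Bridge): Summit Bridge becomes $2,771,100.

Valley Corridor: $1,462,900 · Summit Bridge: $2,771,100 · Ashcroft Plaza: $1,898,500 · Lower Annex: $360,500 · North Overpass: $2,713,600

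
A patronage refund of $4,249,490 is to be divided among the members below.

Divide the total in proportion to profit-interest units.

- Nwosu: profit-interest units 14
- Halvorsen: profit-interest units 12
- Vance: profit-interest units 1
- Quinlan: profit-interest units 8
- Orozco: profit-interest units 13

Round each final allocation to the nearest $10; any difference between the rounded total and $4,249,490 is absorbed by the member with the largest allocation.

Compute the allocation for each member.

Combined profit-interest units = 48.
Unrounded shares: Nwosu 14/48 × $4,249,490 = 1,239,434.58; Halvorsen 12/48 × $4,249,490 = 1,062,372.50; Vance 1/48 × $4,249,490 = 88,531.04; Quinlan 8/48 × $4,249,490 = 708,248.33; Orozco 13/48 × $4,249,490 = 1,150,903.54.
After rounding ($10): Nwosu $1,239,430; Halvorsen $1,062,370; Vance $88,530; Quinlan $708,250; Orozco $1,150,900. Sum = $4,249,480.
Difference $4,249,490 − $4,249,480 = +$10 applied to largest allocation (Nwosu): Nwosu becomes $1,239,440.

Nwosu: $1,239,440 · Halvorsen: $1,062,370 · Vance: $88,530 · Quinlan: $708,250 · Orozco: $1,150,900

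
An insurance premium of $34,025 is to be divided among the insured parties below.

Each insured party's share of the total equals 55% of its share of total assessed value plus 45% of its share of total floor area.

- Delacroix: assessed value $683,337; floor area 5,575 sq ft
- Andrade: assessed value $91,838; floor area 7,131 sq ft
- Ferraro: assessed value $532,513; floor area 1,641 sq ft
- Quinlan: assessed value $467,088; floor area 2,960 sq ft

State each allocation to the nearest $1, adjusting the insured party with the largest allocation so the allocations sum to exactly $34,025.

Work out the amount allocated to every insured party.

Delacroix: $12,137 | Andrade: $7,277 | Ferraro: $7,067 | Quinlan: $7,544

Totals — assessed value 1,774,776, floor area 17,307.
Combined weights (55% assessed value + 45% floor area): Delacroix 0.3567; Andrade 0.2139; Ferraro 0.2077; Quinlan 0.2217.
Proportional shares: Delacroix 12,137.42; Andrade 7,277.06; Ferraro 7,066.74; Quinlan 7,543.78.
After rounding ($1): Delacroix $12,137; Andrade $7,277; Ferraro $7,067; Quinlan $7,544. Sum = $34,025.
No rounding difference to absorb.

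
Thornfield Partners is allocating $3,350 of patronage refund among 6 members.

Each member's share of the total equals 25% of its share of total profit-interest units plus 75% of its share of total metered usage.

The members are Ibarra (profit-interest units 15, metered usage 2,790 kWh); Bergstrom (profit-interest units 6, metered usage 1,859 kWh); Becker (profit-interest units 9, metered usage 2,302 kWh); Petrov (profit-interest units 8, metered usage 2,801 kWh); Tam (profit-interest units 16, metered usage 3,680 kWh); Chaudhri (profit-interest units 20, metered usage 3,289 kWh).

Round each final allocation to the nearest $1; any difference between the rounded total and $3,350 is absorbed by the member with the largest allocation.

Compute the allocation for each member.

Ibarra: $589; Bergstrom: $347; Becker: $448; Petrov: $511; Tam: $734; Chaudhri: $721

Totals — profit-interest units 74, metered usage 16,721.
Blended shares (25% profit-interest units + 75% metered usage): Ibarra 0.1758; Bergstrom 0.1037; Becker 0.1337; Petrov 0.1527; Tam 0.2191; Chaudhri 0.2151.
Unrounded shares: Ibarra 588.99; Bergstrom 347.24; Becker 447.76; Petrov 511.42; Tam 734.04; Chaudhri 720.56.
After rounding ($1): Ibarra $589; Bergstrom $347; Becker $448; Petrov $511; Tam $734; Chaudhri $721. Sum = $3,350.
Rounded total matches; no reconciliation needed.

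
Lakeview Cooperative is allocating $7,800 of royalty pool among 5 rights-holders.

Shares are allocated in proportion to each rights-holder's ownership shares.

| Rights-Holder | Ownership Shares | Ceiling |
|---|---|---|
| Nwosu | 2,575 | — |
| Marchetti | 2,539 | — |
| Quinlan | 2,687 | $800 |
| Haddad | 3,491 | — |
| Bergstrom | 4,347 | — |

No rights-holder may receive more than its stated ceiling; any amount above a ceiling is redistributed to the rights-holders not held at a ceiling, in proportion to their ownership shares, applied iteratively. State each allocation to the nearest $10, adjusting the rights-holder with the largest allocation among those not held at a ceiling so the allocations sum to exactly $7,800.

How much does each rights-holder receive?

Total ownership shares = 15,639.
Proportional shares (ignoring caps): Nwosu 1,284.29; Marchetti 1,266.33; Quinlan 1,340.15; Haddad 1,741.15; Bergstrom 2,168.08.
Cap binds for Quinlan ($800); balance $7,000 reallocated over remaining ownership shares 12,952.
Shares after redistribution: Nwosu 1,391.68 → $1,390; Marchetti 1,372.22 → $1,370; Haddad 1,886.74 → $1,890; Bergstrom 2,349.37 → $2,350.

Nwosu: $1,390; Marchetti: $1,370; Quinlan: $800; Haddad: $1,890; Bergstrom: $2,350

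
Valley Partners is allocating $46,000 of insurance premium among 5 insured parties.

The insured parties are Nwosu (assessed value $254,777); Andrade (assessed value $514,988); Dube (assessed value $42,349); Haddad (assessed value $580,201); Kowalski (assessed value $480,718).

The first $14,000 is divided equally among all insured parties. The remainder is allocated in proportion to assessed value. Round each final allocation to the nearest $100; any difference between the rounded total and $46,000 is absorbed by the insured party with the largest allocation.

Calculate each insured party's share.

Equal tier: $14,000 ÷ 5 = $2,800 apiece.
Remainder $32,000 by assessed value (total 1,873,033): Nwosu 4,352.76 → $4,400; Andrade 8,798.36 → $8,800; Dube 723.52 → $700; Haddad 9,912.50 → $9,900; Kowalski 8,212.87 → $8,200.
Totals: Nwosu $2,800 + $4,400 = $7,200; Andrade $2,800 + $8,800 = $11,600; Dube $2,800 + $700 = $3,500; Haddad $2,800 + $9,900 = $12,700; Kowalski $2,800 + $8,200 = $11,000.

Nwosu: $7,200; Andrade: $11,600; Dube: $3,500; Haddad: $12,700; Kowalski: $11,000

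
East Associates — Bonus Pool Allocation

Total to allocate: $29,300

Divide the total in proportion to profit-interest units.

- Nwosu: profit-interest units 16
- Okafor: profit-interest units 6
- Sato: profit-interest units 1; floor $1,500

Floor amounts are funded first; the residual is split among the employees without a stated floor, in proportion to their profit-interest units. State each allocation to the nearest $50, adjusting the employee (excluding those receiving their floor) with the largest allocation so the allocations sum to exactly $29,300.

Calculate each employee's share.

Nwosu: $20,200; Okafor: $7,600; Sato: $1,500

Guaranteed amounts: Sato $1,500. Remaining pool $27,800.
Remaining pool split over remaining profit-interest units 22: Nwosu 20,218.18 → $20,200; Okafor 7,581.82 → $7,600.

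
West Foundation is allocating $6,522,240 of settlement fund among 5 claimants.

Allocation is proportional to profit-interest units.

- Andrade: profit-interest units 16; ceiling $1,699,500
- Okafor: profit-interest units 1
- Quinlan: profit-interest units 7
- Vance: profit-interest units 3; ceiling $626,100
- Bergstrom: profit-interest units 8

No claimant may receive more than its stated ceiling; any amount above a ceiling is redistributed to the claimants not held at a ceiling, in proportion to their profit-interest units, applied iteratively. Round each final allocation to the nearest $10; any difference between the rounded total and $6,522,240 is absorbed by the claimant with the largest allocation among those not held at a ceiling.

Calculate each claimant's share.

Sum of profit-interest units: 35.
Unconstrained shares: Andrade 2,981,595.43; Okafor 186,349.71; Quinlan 1,304,448.00; Vance 559,049.14; Bergstrom 1,490,797.71.
Capped: Andrade ($1,699,500); residual $4,822,740 reallocated over remaining profit-interest units 19.
Capped: Vance ($626,100); residual $4,196,640 reallocated over remaining profit-interest units 16.
Shares after redistribution: Okafor 262,290.00 → $262,290; Quinlan 1,836,030.00 → $1,836,030; Bergstrom 2,098,320.00 → $2,098,320.

Andrade: $1,699,500; Okafor: $262,290; Quinlan: $1,836,030; Vance: $626,100; Bergstrom: $2,098,320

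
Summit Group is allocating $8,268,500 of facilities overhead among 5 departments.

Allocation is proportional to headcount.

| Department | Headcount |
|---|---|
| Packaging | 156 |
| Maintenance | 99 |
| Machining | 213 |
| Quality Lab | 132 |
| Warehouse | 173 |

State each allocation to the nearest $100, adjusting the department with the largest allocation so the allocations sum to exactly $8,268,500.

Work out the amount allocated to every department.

Combined headcount = 773.
Proportional shares: Packaging 156/773 × $8,268,500 = 1,668,675.29; Maintenance 99/773 × $8,268,500 = 1,058,967.01; Machining 213/773 × $8,268,500 = 2,278,383.57; Quality Lab 132/773 × $8,268,500 = 1,411,956.02; Warehouse 173/773 × $8,268,500 = 1,850,518.11.
At nearest $100: Packaging $1,668,700; Maintenance $1,059,000; Machining $2,278,400; Quality Lab $1,412,000; Warehouse $1,850,500. Sum = $8,268,600.
Difference $8,268,500 − $8,268,600 = −$100 applied to largest allocation (Machining): Machining becomes $2,278,300.

Packaging: $1,668,700 · Maintenance: $1,059,000 · Machining: $2,278,300 · Quality Lab: $1,412,000 · Warehouse: $1,850,500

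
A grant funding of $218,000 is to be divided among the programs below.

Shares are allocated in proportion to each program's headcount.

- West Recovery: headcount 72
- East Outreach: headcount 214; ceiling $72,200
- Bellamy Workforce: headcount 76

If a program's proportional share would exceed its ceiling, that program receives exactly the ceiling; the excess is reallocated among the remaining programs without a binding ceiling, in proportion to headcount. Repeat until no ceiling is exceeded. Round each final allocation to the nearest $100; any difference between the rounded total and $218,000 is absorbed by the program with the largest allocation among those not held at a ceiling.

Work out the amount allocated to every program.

West Recovery: $70,900 · East Outreach: $72,200 · Bellamy Workforce: $74,900

Total headcount = 362.
Unconstrained shares: West Recovery 43,359.12; East Outreach 128,872.93; Bellamy Workforce 45,767.96.
Held at cap: East Outreach ($72,200); remaining pool $145,800 reallocated over remaining headcount 148.
Remaining shares: West Recovery 70,929.73 → $70,900; Bellamy Workforce 74,870.27 → $74,900.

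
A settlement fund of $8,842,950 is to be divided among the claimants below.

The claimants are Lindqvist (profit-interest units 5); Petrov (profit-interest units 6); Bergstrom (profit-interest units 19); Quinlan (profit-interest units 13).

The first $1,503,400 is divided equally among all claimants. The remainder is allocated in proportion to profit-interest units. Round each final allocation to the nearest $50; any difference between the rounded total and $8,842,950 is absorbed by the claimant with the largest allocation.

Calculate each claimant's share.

Lindqvist: $1,229,300 · Petrov: $1,399,950 · Bergstrom: $3,618,900 · Quinlan: $2,594,800

Equal tier: $1,503,400 ÷ 4 = $375,850 apiece.
Remainder $7,339,550 by profit-interest units (total 43): Lindqvist 853,436.05 → $853,450; Petrov 1,024,123.26 → $1,024,100; Bergstrom 3,243,056.98 → $3,243,050; Quinlan 2,218,933.72 → $2,218,950.
Totals: Lindqvist $375,850 + $853,450 = $1,229,300; Petrov $375,850 + $1,024,100 = $1,399,950; Bergstrom $375,850 + $3,243,050 = $3,618,900; Quinlan $375,850 + $2,218,950 = $2,594,800.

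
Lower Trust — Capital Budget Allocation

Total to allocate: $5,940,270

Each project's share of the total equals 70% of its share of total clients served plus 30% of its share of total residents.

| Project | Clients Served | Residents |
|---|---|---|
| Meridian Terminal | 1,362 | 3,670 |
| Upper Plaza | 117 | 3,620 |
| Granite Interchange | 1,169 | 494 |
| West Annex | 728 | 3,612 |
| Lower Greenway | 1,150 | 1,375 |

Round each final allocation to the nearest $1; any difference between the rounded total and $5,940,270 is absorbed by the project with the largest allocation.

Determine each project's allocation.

Meridian Terminal: $1,763,432; Upper Plaza: $612,631; Granite Interchange: $1,142,933; West Annex: $1,172,861; Lower Greenway: $1,248,413

Clients served total 4,526; residents total 12,771.
Combined weights (70% clients served + 30% residents): Meridian Terminal 0.2969; Upper Plaza 0.1031; Granite Interchange 0.1924; West Annex 0.1974; Lower Greenway 0.2102.
Pro-rata amounts: Meridian Terminal 1,763,431.68; Upper Plaza 612,631.09; Granite Interchange 1,142,933.13; West Annex 1,172,861.09; Lower Greenway 1,248,413.01.
Rounded to nearest $1: Meridian Terminal $1,763,432; Upper Plaza $612,631; Granite Interchange $1,142,933; West Annex $1,172,861; Lower Greenway $1,248,413. Sum = $5,940,270.
No rounding difference to absorb.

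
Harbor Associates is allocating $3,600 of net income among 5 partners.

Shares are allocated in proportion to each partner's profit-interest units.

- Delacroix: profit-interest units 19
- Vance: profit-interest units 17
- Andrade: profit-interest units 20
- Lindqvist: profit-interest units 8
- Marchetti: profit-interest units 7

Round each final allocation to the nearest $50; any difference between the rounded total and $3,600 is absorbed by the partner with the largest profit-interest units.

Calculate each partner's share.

Delacroix: $950 · Vance: $850 · Andrade: $1,050 · Lindqvist: $400 · Marchetti: $350

Profit-interest units total: 71.
Raw shares: Delacroix 19/71 × $3,600 = 963.38; Vance 17/71 × $3,600 = 861.97; Andrade 20/71 × $3,600 = 1,014.08; Lindqvist 8/71 × $3,600 = 405.63; Marchetti 7/71 × $3,600 = 354.93.
At nearest $50: Delacroix $950; Vance $850; Andrade $1,000; Lindqvist $400; Marchetti $350. Sum = $3,550.
Difference $3,600 − $3,550 = +$50 applied to largest profit-interest units (Andrade): Andrade becomes $1,050.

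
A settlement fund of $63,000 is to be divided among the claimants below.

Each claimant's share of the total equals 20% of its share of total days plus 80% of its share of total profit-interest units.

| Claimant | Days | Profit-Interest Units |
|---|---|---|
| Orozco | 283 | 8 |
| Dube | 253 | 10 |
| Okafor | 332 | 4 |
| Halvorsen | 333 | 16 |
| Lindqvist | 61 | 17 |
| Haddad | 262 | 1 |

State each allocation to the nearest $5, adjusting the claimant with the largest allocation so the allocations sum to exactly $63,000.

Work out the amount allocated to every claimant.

Orozco: $9,540 · Dube: $11,090 · Okafor: $6,345 · Halvorsen: $17,155 · Lindqvist: $15,805 · Haddad: $3,065

Totals — days 1,524, profit-interest units 56.
Composite weights (20% days + 80% profit-interest units): Orozco 0.1514; Dube 0.1761; Okafor 0.1007; Halvorsen 0.2723; Lindqvist 0.2509; Haddad 0.0487.
Raw shares: Orozco 9,539.76; Dube 11,091.73; Okafor 6,344.88; Halvorsen 17,153.15; Lindqvist 15,804.33; Haddad 3,066.14.
After rounding ($5): Orozco $9,540; Dube $11,090; Okafor $6,345; Halvorsen $17,155; Lindqvist $15,805; Haddad $3,065. Sum = $63,000.
No rounding difference to absorb.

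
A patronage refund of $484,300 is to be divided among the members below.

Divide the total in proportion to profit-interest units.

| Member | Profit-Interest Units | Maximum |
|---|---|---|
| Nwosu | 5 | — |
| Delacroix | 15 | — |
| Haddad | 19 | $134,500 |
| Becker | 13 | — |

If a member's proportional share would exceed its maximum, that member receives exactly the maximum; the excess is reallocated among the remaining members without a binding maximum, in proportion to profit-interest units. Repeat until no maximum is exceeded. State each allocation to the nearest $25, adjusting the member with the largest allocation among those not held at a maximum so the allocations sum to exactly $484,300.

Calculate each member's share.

Nwosu: $53,000 · Delacroix: $159,000 · Haddad: $134,500 · Becker: $137,800

Total profit-interest units = 52.
Proportional shares (ignoring caps): Nwosu 46,567.31; Delacroix 139,701.92; Haddad 176,955.77; Becker 121,075.00.
Capped: Haddad ($134,500); residual $349,800 reallocated over remaining profit-interest units 33.
Redistributed shares: Nwosu 53,000.00 → $53,000; Delacroix 159,000.00 → $159,000; Becker 137,800.00 → $137,800.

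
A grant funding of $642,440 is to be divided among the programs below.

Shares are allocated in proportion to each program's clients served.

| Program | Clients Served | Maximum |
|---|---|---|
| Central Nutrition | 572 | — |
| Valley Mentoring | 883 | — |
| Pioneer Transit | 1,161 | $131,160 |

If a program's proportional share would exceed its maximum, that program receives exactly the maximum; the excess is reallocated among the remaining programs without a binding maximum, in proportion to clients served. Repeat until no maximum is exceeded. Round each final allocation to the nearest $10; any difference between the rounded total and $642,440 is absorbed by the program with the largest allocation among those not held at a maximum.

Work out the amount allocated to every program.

Central Nutrition: $201,000 | Valley Mentoring: $310,280 | Pioneer Transit: $131,160

Clients served total: 2,616.
Pro-rata shares before constraints: Central Nutrition 140,472.35; Valley Mentoring 216,848.06; Pioneer Transit 285,119.59.
Capped: Pioneer Transit ($131,160); balance $511,280 reallocated over remaining clients served 1,455.
Redistributed shares: Central Nutrition 200,998.05 → $201,000; Valley Mentoring 310,281.95 → $310,280.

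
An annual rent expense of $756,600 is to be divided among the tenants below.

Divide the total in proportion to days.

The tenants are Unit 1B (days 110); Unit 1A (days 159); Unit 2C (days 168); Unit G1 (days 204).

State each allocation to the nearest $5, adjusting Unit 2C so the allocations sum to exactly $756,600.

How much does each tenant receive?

Sum of days: 641.
Unrounded shares: Unit 1B 110/641 × $756,600 = 129,837.75; Unit 1A 159/641 × $756,600 = 187,674.57; Unit 2C 168/641 × $756,600 = 198,297.66; Unit G1 204/641 × $756,600 = 240,790.02.
Rounded to nearest $5: Unit 1B $129,840; Unit 1A $187,675; Unit 2C $198,300; Unit G1 $240,790. Sum = $756,605.
Difference $756,600 − $756,605 = −$5 applied to Unit 2C: Unit 2C becomes $198,295.

Unit 1B: $129,840 · Unit 1A: $187,675 · Unit 2C: $198,295 · Unit G1: $240,790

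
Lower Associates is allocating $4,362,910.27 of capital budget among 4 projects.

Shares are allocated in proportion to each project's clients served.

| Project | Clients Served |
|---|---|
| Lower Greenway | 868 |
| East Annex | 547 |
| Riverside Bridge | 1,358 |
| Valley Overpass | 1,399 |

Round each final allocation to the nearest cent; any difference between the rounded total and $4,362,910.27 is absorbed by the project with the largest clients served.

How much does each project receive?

Lower Greenway: $907,719.59; East Annex: $572,030.66; Riverside Bridge: $1,420,141.93; Valley Overpass: $1,463,018.09

Sum of clients served: 868 + 547 + 1,358 + 1,399 = 4,172.
Unrounded shares: Lower Greenway 907,719.5864; East Annex 572,030.6610; Riverside Bridge 1,420,141.9335; Valley Overpass 1,463,018.0891.
Rounded to nearest cent: Lower Greenway $907,719.59; East Annex $572,030.66; Riverside Bridge $1,420,141.93; Valley Overpass $1,463,018.09. Sum = $4,362,910.27.
No rounding difference to absorb.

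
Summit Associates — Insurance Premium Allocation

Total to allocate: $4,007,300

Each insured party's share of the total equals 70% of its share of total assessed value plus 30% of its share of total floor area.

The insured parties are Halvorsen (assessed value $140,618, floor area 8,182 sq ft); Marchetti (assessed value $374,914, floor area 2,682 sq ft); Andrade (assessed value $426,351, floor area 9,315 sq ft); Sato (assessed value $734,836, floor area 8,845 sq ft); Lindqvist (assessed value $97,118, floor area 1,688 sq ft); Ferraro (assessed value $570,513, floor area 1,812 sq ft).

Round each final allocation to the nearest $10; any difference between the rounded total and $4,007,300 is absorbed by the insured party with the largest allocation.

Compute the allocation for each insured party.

Totals — assessed value 2,344,350, floor area 32,524.
Combined weights (70% assessed value + 30% floor area): Halvorsen 0.1175; Marchetti 0.1367; Andrade 0.2132; Sato 0.3010; Lindqvist 0.0446; Ferraro 0.1871.
Pro-rata amounts: Halvorsen 470,687.77; Marchetti 547,735.04; Andrade 854,458.18; Sato 1,206,200.32; Lindqvist 178,599.46; Ferraro 749,619.23.
Rounded to nearest $10: Halvorsen $470,690; Marchetti $547,740; Andrade $854,460; Sato $1,206,200; Lindqvist $178,600; Ferraro $749,620. Sum = $4,007,310.
Difference $4,007,300 − $4,007,310 = −$10 applied to largest allocation (Sato): Sato becomes $1,206,190.

Halvorsen: $470,690 | Marchetti: $547,740 | Andrade: $854,460 | Sato: $1,206,190 | Lindqvist: $178,600 | Ferraro: $749,620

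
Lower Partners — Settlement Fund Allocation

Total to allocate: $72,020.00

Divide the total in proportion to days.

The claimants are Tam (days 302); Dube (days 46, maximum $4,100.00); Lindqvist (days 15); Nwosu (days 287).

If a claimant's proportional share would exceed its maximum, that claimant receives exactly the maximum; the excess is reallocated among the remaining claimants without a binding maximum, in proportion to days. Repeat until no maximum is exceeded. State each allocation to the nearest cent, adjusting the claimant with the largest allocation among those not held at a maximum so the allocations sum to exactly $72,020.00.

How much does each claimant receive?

Tam: $33,960.00 | Dube: $4,100.00 | Lindqvist: $1,686.75 | Nwosu: $32,273.25

Total days = 650.
Pro-rata shares before constraints: Tam 33,461.6000; Dube 5,096.8000; Lindqvist 1,662.0000; Nwosu 31,799.6000.
Cap binds for Dube ($4,100.00); remaining pool $67,920.00 reallocated over remaining days 604.
Remaining shares: Tam 33,960.0000 → $33,960.00; Lindqvist 1,686.75497 → $1,686.75; Nwosu 32,273.24503 → $32,273.25.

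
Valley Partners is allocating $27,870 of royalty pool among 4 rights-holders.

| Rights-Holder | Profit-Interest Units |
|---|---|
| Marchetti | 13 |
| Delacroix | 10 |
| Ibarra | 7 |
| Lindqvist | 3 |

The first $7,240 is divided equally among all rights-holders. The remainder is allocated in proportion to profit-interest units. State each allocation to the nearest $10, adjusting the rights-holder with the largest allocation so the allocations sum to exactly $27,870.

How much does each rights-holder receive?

Marchetti: $9,930 | Delacroix: $8,060 | Ibarra: $6,190 | Lindqvist: $3,690

Equal tier: $7,240 ÷ 4 = $1,810 apiece.
Remainder $20,630 by profit-interest units (total 33): Marchetti 8,126.97 → $8,130; Delacroix 6,251.52 → $6,250; Ibarra 4,376.06 → $4,380; Lindqvist 1,875.45 → $1,880.
Rounding difference −$10 on remainder applied to Marchetti.
Totals: Marchetti $1,810 + $8,120 = $9,930; Delacroix $1,810 + $6,250 = $8,060; Ibarra $1,810 + $4,380 = $6,190; Lindqvist $1,810 + $1,880 = $3,690.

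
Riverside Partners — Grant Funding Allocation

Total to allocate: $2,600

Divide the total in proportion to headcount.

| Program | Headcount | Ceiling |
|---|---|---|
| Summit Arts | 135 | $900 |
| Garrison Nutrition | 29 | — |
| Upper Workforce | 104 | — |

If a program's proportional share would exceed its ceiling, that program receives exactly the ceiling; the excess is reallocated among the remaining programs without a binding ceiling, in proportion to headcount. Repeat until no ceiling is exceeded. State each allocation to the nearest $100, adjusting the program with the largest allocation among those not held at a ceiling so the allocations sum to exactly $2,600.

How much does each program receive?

Summit Arts: $900 | Garrison Nutrition: $400 | Upper Workforce: $1,300

Sum of headcount: 268.
Unconstrained shares: Summit Arts 1,309.70; Garrison Nutrition 281.34; Upper Workforce 1,008.96.
Held at cap: Summit Arts ($900); balance $1,700 reallocated over remaining headcount 133.
Shares after redistribution: Garrison Nutrition 370.68 → $400; Upper Workforce 1,329.32 → $1,300.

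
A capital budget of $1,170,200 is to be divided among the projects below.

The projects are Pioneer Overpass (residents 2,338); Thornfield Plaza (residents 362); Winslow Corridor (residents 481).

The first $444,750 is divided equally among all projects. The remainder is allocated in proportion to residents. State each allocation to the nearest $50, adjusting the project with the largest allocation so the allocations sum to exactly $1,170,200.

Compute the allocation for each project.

Pioneer Overpass: $681,450; Thornfield Plaza: $230,800; Winslow Corridor: $257,950

$444,750 shared equally gives $148,250 per project.
Remainder $725,450 by residents (total 3,181): Pioneer Overpass 533,197.77 → $533,200; Thornfield Plaza 82,556.71 → $82,550; Winslow Corridor 109,695.52 → $109,700.
Totals: Pioneer Overpass $148,250 + $533,200 = $681,450; Thornfield Plaza $148,250 + $82,550 = $230,800; Winslow Corridor $148,250 + $109,700 = $257,950.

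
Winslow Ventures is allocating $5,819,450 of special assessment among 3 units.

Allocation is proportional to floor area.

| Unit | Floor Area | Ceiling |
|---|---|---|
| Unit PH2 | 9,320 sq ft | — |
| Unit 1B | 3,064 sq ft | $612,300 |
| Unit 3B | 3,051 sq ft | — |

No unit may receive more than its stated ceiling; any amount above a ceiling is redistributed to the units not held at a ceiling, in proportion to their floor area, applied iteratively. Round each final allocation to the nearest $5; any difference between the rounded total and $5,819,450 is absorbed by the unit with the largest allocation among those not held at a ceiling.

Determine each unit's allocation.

Unit PH2: $3,922,935; Unit 1B: $612,300; Unit 3B: $1,284,215

Sum of floor area: 15,435.
Pro-rata shares before constraints: Unit PH2 3,513,914.74; Unit 1B 1,155,218.32; Unit 3B 1,150,316.94.
Held at cap: Unit 1B ($612,300); balance $5,207,150 reallocated over remaining floor area 12,371.
Remaining shares: Unit PH2 3,922,935.74 → $3,922,935; Unit 3B 1,284,214.26 → $1,284,215.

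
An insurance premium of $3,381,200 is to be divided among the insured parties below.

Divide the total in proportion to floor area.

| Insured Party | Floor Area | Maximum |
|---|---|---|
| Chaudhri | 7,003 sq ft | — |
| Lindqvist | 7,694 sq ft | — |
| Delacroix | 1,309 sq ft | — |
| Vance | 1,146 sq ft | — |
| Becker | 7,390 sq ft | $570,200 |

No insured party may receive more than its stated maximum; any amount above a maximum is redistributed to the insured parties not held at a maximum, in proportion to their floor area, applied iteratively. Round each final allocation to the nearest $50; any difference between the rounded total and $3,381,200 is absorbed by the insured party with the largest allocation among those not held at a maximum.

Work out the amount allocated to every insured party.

Sum of floor area: 24,542.
Unconstrained shares: Chaudhri 964,817.20; Lindqvist 1,060,017.64; Delacroix 180,343.53; Vance 157,886.69; Becker 1,018,134.95.
Cap binds for Becker ($570,200); remaining pool $2,811,000 reallocated over remaining floor area 17,152.
Redistributed shares: Chaudhri 1,147,704.82 → $1,147,700; Lindqvist 1,260,951.14 → $1,260,950; Delacroix 214,528.86 → $214,550; Vance 187,815.18 → $187,800.

Chaudhri: $1,147,700; Lindqvist: $1,260,950; Delacroix: $214,550; Vance: $187,800; Becker: $570,200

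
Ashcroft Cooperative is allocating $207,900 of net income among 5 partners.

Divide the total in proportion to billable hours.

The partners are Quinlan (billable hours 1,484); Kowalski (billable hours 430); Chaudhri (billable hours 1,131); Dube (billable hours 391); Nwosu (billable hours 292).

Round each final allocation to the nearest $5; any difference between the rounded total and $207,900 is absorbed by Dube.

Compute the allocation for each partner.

Quinlan: $82,760 | Kowalski: $23,980 | Chaudhri: $63,075 | Dube: $21,800 | Nwosu: $16,285

Sum of billable hours: 3,728.
Unrounded shares: Quinlan 1,484/3,728 × $207,900 = 82,758.48; Kowalski 430/3,728 × $207,900 = 23,979.88; Chaudhri 1,131/3,728 × $207,900 = 63,072.67; Dube 391/3,728 × $207,900 = 21,804.96; Nwosu 292/3,728 × $207,900 = 16,284.01.
Rounded to nearest $5: Quinlan $82,760; Kowalski $23,980; Chaudhri $63,075; Dube $21,805; Nwosu $16,285. Sum = $207,905.
Difference $207,900 − $207,905 = −$5 applied to Dube: Dube becomes $21,800.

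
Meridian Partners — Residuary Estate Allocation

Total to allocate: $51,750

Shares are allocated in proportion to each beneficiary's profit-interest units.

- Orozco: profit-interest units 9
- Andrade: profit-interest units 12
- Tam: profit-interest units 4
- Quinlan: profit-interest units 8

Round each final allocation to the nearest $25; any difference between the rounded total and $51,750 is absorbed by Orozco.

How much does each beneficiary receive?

Orozco: $14,100 · Andrade: $18,825 · Tam: $6,275 · Quinlan: $12,550

Profit-interest units total: 33.
Proportional shares: Orozco 9/33 × $51,750 = 14,113.64; Andrade 12/33 × $51,750 = 18,818.18; Tam 4/33 × $51,750 = 6,272.73; Quinlan 8/33 × $51,750 = 12,545.45.
At nearest $25: Orozco $14,125; Andrade $18,825; Tam $6,275; Quinlan $12,550. Sum = $51,775.
Difference $51,750 − $51,775 = −$25 applied to Orozco: Orozco becomes $14,100.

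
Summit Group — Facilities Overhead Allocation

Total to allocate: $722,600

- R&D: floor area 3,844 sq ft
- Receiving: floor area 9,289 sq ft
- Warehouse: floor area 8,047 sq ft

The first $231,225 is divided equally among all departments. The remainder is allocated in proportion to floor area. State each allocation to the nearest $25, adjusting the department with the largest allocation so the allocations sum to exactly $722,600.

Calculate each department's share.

First tranche $231,225 split equally: $77,075 each.
Remainder $491,375 by floor area (total 21,180): R&D 89,180.62 → $89,175; Receiving 215,504.36 → $215,500; Warehouse 186,690.02 → $186,700.
Totals: R&D $77,075 + $89,175 = $166,250; Receiving $77,075 + $215,500 = $292,575; Warehouse $77,075 + $186,700 = $263,775.

R&D: $166,250 · Receiving: $292,575 · Warehouse: $263,775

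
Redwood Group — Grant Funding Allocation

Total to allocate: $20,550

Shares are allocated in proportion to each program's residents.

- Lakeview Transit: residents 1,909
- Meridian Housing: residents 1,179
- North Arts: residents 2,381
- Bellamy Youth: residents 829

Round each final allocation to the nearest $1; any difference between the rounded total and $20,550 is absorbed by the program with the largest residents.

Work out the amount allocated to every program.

Combined residents = 1,909 + 1,179 + 2,381 + 829 = 6,298.
Unrounded shares: Lakeview Transit 6,228.95; Meridian Housing 3,847.01; North Arts 7,769.06; Bellamy Youth 2,704.98.
Rounded to nearest $1: Lakeview Transit $6,229; Meridian Housing $3,847; North Arts $7,769; Bellamy Youth $2,705. Sum = $20,550.
Sum already equals the total — no adjustment.

Lakeview Transit: $6,229; Meridian Housing: $3,847; North Arts: $7,769; Bellamy Youth: $2,705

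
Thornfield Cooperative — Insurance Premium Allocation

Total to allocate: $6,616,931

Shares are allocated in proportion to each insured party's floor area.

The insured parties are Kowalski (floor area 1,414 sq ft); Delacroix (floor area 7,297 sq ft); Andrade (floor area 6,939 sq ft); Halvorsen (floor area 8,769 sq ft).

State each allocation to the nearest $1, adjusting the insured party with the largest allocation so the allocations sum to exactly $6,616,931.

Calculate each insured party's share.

Floor area total: 24,419.
Unrounded shares: Kowalski 1,414/24,419 × $6,616,931 = 383,158.21; Delacroix 7,297/24,419 × $6,616,931 = 1,977,302.33; Andrade 6,939/24,419 × $6,616,931 = 1,880,293.39; Halvorsen 8,769/24,419 × $6,616,931 = 2,376,177.07.
Rounded to nearest $1: Kowalski $383,158; Delacroix $1,977,302; Andrade $1,880,293; Halvorsen $2,376,177. Sum = $6,616,930.
Difference $6,616,931 − $6,616,930 = +$1 applied to largest allocation (Halvorsen): Halvorsen becomes $2,376,178.

Kowalski: $383,158; Delacroix: $1,977,302; Andrade: $1,880,293; Halvorsen: $2,376,178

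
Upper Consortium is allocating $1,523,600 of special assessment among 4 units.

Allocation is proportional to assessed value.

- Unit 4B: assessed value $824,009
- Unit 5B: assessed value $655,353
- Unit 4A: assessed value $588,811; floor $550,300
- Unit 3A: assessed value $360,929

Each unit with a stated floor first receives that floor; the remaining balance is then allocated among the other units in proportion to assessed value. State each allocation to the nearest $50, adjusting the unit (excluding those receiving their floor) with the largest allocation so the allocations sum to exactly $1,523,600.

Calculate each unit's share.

Fund the minimums — Unit 4A $550,300. Residual $973,300.
Residual split over remaining assessed value 1,840,291: Unit 4B 435,804.97 → $435,800; Unit 5B 346,605.55 → $346,600; Unit 3A 190,889.48 → $190,900.

Unit 4B: $435,800 · Unit 5B: $346,600 · Unit 4A: $550,300 · Unit 3A: $190,900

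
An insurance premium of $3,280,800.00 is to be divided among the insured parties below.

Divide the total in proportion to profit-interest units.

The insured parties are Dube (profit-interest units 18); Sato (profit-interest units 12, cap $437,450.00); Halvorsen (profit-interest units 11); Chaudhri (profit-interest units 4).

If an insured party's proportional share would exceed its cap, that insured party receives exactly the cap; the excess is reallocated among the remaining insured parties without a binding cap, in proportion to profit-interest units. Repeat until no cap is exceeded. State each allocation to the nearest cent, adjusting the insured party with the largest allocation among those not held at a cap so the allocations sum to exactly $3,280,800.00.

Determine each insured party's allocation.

Sum of profit-interest units: 45.
Unconstrained shares: Dube 1,312,320.0000; Sato 874,880.0000; Halvorsen 801,973.3333; Chaudhri 291,626.6667.
Cap binds for Sato ($437,450.00); balance $2,843,350.00 reallocated over remaining profit-interest units 33.
Redistributed shares: Dube 1,550,918.1818 → $1,550,918.18; Halvorsen 947,783.3333 → $947,783.33; Chaudhri 344,648.4848 → $344,648.48.
Rounding difference +$0.01 applied to Dube → $1,550,918.19.

Dube: $1,550,918.19; Sato: $437,450.00; Halvorsen: $947,783.33; Chaudhri: $344,648.48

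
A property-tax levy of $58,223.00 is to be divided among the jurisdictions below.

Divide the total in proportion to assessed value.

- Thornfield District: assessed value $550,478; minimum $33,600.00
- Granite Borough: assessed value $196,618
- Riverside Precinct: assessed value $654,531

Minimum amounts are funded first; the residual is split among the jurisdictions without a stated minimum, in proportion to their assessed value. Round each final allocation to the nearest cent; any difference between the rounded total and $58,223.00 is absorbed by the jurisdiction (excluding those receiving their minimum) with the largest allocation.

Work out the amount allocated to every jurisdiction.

Fund the minimums — Thornfield District $33,600.00. Residual $24,623.00.
Residual split over remaining assessed value 851,149: Granite Borough 5,687.9877 → $5,687.99; Riverside Precinct 18,935.0123 → $18,935.01.

Thornfield District: $33,600.00; Granite Borough: $5,687.99; Riverside Precinct: $18,935.01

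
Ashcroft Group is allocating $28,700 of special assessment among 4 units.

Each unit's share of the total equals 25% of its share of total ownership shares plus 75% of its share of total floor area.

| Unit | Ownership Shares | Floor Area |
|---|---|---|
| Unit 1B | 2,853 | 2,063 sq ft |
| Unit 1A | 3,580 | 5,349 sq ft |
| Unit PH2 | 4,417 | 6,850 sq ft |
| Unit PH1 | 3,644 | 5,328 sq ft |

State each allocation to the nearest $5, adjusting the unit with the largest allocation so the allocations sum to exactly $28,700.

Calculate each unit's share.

Unit 1B: $3,680 | Unit 1A: $7,650 | Unit PH2: $9,710 | Unit PH1: $7,660

Totals — ownership shares 14,494, floor area 19,590.
Composite weights (25% ownership shares + 75% floor area): Unit 1B 0.1282; Unit 1A 0.2665; Unit PH2 0.3384; Unit PH1 0.2668.
Unrounded shares: Unit 1B 3,679.10; Unit 1A 7,649.56; Unit PH2 9,713.17; Unit PH1 7,658.17.
At nearest $5: Unit 1B $3,680; Unit 1A $7,650; Unit PH2 $9,715; Unit PH1 $7,660. Sum = $28,705.
Difference $28,700 − $28,705 = −$5 applied to largest allocation (Unit PH2): Unit PH2 becomes $9,710.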